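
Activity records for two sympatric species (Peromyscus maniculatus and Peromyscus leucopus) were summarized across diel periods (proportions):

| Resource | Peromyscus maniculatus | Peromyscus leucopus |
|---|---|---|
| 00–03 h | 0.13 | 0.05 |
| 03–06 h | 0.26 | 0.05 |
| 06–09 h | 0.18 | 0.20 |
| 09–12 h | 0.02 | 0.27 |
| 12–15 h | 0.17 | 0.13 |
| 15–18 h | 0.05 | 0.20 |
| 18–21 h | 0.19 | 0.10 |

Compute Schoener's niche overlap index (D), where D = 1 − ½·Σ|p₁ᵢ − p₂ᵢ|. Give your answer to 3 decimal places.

Σ|p₁ᵢ − p₂ᵢ| = 0.08 + 0.21 + 0.02 + 0.25 + 0.04 + 0.15 + 0.09 = 0.84
D = 1 − ½ × 0.84 = 1 − 0.420 = 0.58000

0.580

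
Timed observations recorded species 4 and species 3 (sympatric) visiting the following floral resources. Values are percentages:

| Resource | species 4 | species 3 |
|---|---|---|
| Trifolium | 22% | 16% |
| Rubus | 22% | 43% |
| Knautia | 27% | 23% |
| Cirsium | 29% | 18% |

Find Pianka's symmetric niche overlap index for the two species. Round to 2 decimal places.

0.89

Convert percentages to proportions (divide by 100).
Σ p₁ᵢp₂ᵢ = 0.0352 + 0.0946 + 0.0621 + 0.0522 = 0.2441
Σp_1ᵢ² = 0.22² + 0.22² + 0.27² + 0.29² = 0.0484 + 0.0484 + 0.0729 + 0.0841 = 0.2538
Σp_2ᵢ² = 0.16² + 0.43² + 0.23² + 0.18² = 0.0256 + 0.1849 + 0.0529 + 0.0324 = 0.2958
O = 0.2441 / √(0.2538 × 0.2958) = 0.2441 / 0.27400 = 0.8909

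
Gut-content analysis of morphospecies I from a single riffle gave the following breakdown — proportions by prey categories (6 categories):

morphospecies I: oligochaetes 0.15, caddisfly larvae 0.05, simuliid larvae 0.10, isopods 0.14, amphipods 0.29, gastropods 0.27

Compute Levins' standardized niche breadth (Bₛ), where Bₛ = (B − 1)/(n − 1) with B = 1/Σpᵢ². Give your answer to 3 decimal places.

0.745

Σpᵢ² = 0.15² + 0.05² + 0.10² + 0.14² + 0.29² + 0.27² = 0.0225 + 0.0025 + 0.0100 + 0.0196 + 0.0841 + 0.0729 = 0.2116
B = 1 / 0.2116 = 4.72590
Bₛ = (B − 1)/(n − 1) = (4.72590 − 1)/(6 − 1) = 3.72590/5 = 0.74518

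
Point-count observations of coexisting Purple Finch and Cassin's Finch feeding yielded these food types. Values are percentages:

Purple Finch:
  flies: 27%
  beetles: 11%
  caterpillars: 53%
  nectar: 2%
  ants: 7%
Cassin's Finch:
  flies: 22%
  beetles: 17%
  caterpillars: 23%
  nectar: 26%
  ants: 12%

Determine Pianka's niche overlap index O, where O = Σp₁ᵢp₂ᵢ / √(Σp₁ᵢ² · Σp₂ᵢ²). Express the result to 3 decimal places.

0.761

Convert percentages to proportions (divide by 100).
Σ p₁ᵢp₂ᵢ = 0.0594 + 0.0187 + 0.1219 + 0.0052 + 0.0084 = 0.2136
Σp_1ᵢ² = 0.27² + 0.11² + 0.53² + 0.02² + 0.07² = 0.0729 + 0.0121 + 0.2809 + 0.0004 + 0.0049 = 0.3712
Σp_2ᵢ² = 0.22² + 0.17² + 0.23² + 0.26² + 0.12² = 0.0484 + 0.0289 + 0.0529 + 0.0676 + 0.0144 = 0.2122
O = 0.2136 / √(0.3712 × 0.2122) = 0.2136 / 0.280658 = 0.76107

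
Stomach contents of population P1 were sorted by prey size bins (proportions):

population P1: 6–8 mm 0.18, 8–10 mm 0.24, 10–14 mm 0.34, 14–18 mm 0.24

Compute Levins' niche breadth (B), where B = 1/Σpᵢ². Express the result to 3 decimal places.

Σpᵢ² = 0.18² + 0.24² + 0.34² + 0.24² = 0.0324 + 0.0576 + 0.1156 + 0.0576 = 0.2632
B = 1 / 0.2632 = 3.79939

3.799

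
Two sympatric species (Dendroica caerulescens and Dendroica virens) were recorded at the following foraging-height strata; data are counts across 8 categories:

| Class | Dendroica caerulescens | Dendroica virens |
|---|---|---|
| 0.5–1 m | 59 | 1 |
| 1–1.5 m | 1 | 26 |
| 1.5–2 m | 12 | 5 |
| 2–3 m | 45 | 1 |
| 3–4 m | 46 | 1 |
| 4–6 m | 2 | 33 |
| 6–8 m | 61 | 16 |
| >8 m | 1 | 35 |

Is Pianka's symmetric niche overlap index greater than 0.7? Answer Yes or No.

No

Proportions for Dendroica caerulescens (n=227): 59/227=0.2599, 1/227=0.0044, 12/227=0.0529, 45/227=0.1982, 46/227=0.2026, 2/227=0.0088, 61/227=0.2687, 1/227=0.0044
Proportions for Dendroica virens (n=118): 1/118=0.0085, 26/118=0.2203, 5/118=0.0424, 1/118=0.0085, 1/118=0.0085, 33/118=0.2797, 16/118=0.1356, 35/118=0.2966
Σ p₁ᵢp₂ᵢ = 0.002209 + 0.000969 + 0.002243 + 0.001685 + 0.001722 + 0.002461 + 0.036436 + 0.001305 = 0.049030
Σp_1ᵢ² = 0.2599² + 0.0044² + 0.0529² + 0.1982² + 0.2026² + 0.0088² + 0.2687² + 0.0044² = 0.067548 + 0.000019 + 0.002798 + 0.039283 + 0.041047 + 0.000077 + 0.072200 + 0.000019 = 0.222991
Σp_2ᵢ² = 0.0085² + 0.2203² + 0.0424² + 0.0085² + 0.0085² + 0.2797² + 0.1356² + 0.2966² = 0.000072 + 0.048532 + 0.001798 + 0.000072 + 0.000072 + 0.078232 + 0.018387 + 0.087972 = 0.235137
O = 0.049030 / √(0.222991 × 0.235137) = 0.049030 / 0.2289835 = 0.2141
O = 0.2141 < 0.7 → No.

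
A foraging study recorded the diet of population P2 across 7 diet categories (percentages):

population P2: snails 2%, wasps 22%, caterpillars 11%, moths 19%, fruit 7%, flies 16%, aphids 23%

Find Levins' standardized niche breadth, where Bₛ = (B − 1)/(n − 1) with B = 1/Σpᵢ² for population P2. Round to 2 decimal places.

0.76

Convert percentages to proportions (divide by 100).
Σpᵢ² = 0.02² + 0.22² + 0.11² + 0.19² + 0.07² + 0.16² + 0.23² = 0.0004 + 0.0484 + 0.0121 + 0.0361 + 0.0049 + 0.0256 + 0.0529 = 0.1804
B = 1 / 0.1804 = 5.5432
Bₛ = (B − 1)/(n − 1) = (5.5432 − 1)/(7 − 1) = 4.5432/6 = 0.7572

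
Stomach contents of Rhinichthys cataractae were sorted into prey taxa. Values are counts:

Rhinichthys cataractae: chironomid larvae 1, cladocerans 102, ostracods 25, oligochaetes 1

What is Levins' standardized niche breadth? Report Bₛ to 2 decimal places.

Proportions for Rhinichthys cataractae (n=129): 1/129=0.0078, 102/129=0.7907, 25/129=0.1938, 1/129=0.0078
Σpᵢ² = 0.0078² + 0.7907² + 0.1938² + 0.0078² = 0.000061 + 0.625206 + 0.037558 + 0.000061 = 0.662886
B = 1 / 0.662886 = 1.5086
Bₛ = (B − 1)/(n − 1) = (1.5086 − 1)/(4 − 1) = 0.5086/3 = 0.1695

0.17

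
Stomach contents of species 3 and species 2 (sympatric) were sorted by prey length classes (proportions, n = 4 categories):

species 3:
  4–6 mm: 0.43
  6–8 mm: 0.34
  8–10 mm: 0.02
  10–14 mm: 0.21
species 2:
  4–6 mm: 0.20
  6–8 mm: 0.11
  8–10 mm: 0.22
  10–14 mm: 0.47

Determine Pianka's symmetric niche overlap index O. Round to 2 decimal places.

Σ p₁ᵢp₂ᵢ = 0.0860 + 0.0374 + 0.0044 + 0.0987 = 0.2265
Σp_1ᵢ² = 0.43² + 0.34² + 0.02² + 0.21² = 0.1849 + 0.1156 + 0.0004 + 0.0441 = 0.3450
Σp_2ᵢ² = 0.20² + 0.11² + 0.22² + 0.47² = 0.0400 + 0.0121 + 0.0484 + 0.2209 = 0.3214
O = 0.2265 / √(0.3450 × 0.3214) = 0.2265 / 0.33299 = 0.6802

0.68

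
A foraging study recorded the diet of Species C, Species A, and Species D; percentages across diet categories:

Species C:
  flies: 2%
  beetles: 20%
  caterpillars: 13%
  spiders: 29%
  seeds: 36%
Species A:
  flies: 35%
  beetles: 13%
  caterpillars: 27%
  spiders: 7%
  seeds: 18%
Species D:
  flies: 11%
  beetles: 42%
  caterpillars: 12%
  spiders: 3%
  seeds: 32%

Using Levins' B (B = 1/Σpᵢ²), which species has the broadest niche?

Convert percentages to proportions (divide by 100).
Σp_Cᵢ² = 0.02² + 0.20² + 0.13² + 0.29² + 0.36² = 0.0004 + 0.0400 + 0.0169 + 0.0841 + 0.1296 = 0.2710
B_C = 1 / 0.2710 = 3.6900
Σp_Aᵢ² = 0.35² + 0.13² + 0.27² + 0.07² + 0.18² = 0.1225 + 0.0169 + 0.0729 + 0.0049 + 0.0324 = 0.2496
B_A = 1 / 0.2496 = 4.0064
Σp_Dᵢ² = 0.11² + 0.42² + 0.12² + 0.03² + 0.32² = 0.0121 + 0.1764 + 0.0144 + 0.0009 + 0.1024 = 0.3062
B_D = 1 / 0.3062 = 3.2658
Highest B → broadest niche (most generalist): Species A (B = 4.01).

Species A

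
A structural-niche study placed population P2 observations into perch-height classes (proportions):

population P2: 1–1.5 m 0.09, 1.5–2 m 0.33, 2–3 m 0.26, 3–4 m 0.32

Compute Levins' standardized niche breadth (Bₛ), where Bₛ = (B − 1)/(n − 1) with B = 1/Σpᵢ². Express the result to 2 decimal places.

Σpᵢ² = 0.09² + 0.33² + 0.26² + 0.32² = 0.0081 + 0.1089 + 0.0676 + 0.1024 = 0.2870
B = 1 / 0.2870 = 3.4843
Bₛ = (B − 1)/(n − 1) = (3.4843 − 1)/(4 − 1) = 2.4843/3 = 0.8281

0.83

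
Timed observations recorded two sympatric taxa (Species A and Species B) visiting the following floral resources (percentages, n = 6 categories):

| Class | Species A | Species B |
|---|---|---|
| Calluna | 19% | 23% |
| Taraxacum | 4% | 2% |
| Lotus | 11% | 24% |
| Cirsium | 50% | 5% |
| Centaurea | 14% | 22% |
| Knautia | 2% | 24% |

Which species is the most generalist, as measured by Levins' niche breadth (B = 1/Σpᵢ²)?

Species B

Convert percentages to proportions (divide by 100).
Σp_Aᵢ² = 0.19² + 0.04² + 0.11² + 0.50² + 0.14² + 0.02² = 0.0361 + 0.0016 + 0.0121 + 0.2500 + 0.0196 + 0.0004 = 0.3198
B_A = 1 / 0.3198 = 3.1270
Σp_Bᵢ² = 0.23² + 0.02² + 0.24² + 0.05² + 0.22² + 0.24² = 0.0529 + 0.0004 + 0.0576 + 0.0025 + 0.0484 + 0.0576 = 0.2194
B_B = 1 / 0.2194 = 4.5579
Highest B → broadest niche (most generalist): Species B (B = 4.56).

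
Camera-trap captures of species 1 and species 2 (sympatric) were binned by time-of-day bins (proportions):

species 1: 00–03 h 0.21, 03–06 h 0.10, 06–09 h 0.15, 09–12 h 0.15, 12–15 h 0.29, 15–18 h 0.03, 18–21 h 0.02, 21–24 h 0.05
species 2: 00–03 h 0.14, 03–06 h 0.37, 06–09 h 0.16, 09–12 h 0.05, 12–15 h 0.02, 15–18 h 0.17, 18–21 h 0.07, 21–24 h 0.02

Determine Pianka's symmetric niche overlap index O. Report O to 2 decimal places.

0.55

Σ p₁ᵢp₂ᵢ = 0.0294 + 0.0370 + 0.0240 + 0.0075 + 0.0058 + 0.0051 + 0.0014 + 0.0010 = 0.1112
Σp_1ᵢ² = 0.21² + 0.10² + 0.15² + 0.15² + 0.29² + 0.03² + 0.02² + 0.05² = 0.0441 + 0.0100 + 0.0225 + 0.0225 + 0.0841 + 0.0009 + 0.0004 + 0.0025 = 0.1870
Σp_2ᵢ² = 0.14² + 0.37² + 0.16² + 0.05² + 0.02² + 0.17² + 0.07² + 0.02² = 0.0196 + 0.1369 + 0.0256 + 0.0025 + 0.0004 + 0.0289 + 0.0049 + 0.0004 = 0.2192
O = 0.1112 / √(0.1870 × 0.2192) = 0.1112 / 0.20246 = 0.5492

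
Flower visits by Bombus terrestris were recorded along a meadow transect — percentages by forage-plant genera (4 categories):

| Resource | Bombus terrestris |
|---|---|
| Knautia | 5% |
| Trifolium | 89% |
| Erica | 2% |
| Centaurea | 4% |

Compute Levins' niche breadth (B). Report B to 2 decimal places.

Convert percentages to proportions (divide by 100).
Σpᵢ² = 0.05² + 0.89² + 0.02² + 0.04² = 0.0025 + 0.7921 + 0.0004 + 0.0016 = 0.7966
B = 1 / 0.7966 = 1.2553

1.26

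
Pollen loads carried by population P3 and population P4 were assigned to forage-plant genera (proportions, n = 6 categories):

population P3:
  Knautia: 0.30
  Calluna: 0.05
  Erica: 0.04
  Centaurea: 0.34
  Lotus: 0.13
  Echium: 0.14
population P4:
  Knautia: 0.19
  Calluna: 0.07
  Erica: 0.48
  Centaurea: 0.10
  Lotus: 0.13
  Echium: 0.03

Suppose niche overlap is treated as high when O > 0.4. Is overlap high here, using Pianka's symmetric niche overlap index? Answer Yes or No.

Yes

Σ p₁ᵢp₂ᵢ = 0.0570 + 0.0035 + 0.0192 + 0.0340 + 0.0169 + 0.0042 = 0.1348
Σp_1ᵢ² = 0.30² + 0.05² + 0.04² + 0.34² + 0.13² + 0.14² = 0.0900 + 0.0025 + 0.0016 + 0.1156 + 0.0169 + 0.0196 = 0.2462
Σp_2ᵢ² = 0.19² + 0.07² + 0.48² + 0.10² + 0.13² + 0.03² = 0.0361 + 0.0049 + 0.2304 + 0.0100 + 0.0169 + 0.0009 = 0.2992
O = 0.1348 / √(0.2462 × 0.2992) = 0.1348 / 0.27141 = 0.4967
O = 0.4967 > 0.4 → Yes.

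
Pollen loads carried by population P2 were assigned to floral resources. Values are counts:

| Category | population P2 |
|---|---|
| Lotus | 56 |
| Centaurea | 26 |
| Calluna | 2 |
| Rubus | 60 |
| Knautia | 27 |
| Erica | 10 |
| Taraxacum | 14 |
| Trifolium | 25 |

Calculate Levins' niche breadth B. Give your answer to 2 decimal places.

Proportions for population P2 (n=220): 56/220=0.2545, 26/220=0.1182, 2/220=0.0091, 60/220=0.2727, 27/220=0.1227, 10/220=0.0455, 14/220=0.0636, 25/220=0.1136
Σpᵢ² = 0.2545² + 0.1182² + 0.0091² + 0.2727² + 0.1227² + 0.0455² + 0.0636² + 0.1136² = 0.064770 + 0.013971 + 0.000083 + 0.074365 + 0.015055 + 0.002070 + 0.004045 + 0.012905 = 0.187264
B = 1 / 0.187264 = 5.3401

5.34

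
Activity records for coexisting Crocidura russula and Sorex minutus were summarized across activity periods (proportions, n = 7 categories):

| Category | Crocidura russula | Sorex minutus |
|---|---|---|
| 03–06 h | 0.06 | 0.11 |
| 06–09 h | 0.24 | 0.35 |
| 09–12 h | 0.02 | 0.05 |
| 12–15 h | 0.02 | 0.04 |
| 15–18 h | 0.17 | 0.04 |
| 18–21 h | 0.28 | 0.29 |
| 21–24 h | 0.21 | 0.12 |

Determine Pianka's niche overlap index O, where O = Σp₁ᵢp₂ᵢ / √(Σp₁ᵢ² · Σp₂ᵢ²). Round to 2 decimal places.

Σ p₁ᵢp₂ᵢ = 0.0066 + 0.0840 + 0.0010 + 0.0008 + 0.0068 + 0.0812 + 0.0252 = 0.2056
Σp_1ᵢ² = 0.06² + 0.24² + 0.02² + 0.02² + 0.17² + 0.28² + 0.21² = 0.0036 + 0.0576 + 0.0004 + 0.0004 + 0.0289 + 0.0784 + 0.0441 = 0.2134
Σp_2ᵢ² = 0.11² + 0.35² + 0.05² + 0.04² + 0.04² + 0.29² + 0.12² = 0.0121 + 0.1225 + 0.0025 + 0.0016 + 0.0016 + 0.0841 + 0.0144 = 0.2388
O = 0.2056 / √(0.2134 × 0.2388) = 0.2056 / 0.22574 = 0.9108

0.91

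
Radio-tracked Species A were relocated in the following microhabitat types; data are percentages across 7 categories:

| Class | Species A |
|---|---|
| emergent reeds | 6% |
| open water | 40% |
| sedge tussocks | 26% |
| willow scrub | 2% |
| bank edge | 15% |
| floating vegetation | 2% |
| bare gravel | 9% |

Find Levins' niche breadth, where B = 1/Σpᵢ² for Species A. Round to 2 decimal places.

Convert percentages to proportions (divide by 100).
Σpᵢ² = 0.06² + 0.40² + 0.26² + 0.02² + 0.15² + 0.02² + 0.09² = 0.0036 + 0.1600 + 0.0676 + 0.0004 + 0.0225 + 0.0004 + 0.0081 = 0.2626
B = 1 / 0.2626 = 3.8081

3.81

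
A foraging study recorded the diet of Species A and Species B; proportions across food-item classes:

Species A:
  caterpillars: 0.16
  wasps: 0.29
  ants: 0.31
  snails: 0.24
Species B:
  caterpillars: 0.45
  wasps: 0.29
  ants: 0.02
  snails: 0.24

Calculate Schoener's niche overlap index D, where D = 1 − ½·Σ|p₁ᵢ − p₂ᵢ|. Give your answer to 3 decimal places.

0.710

Σ|p₁ᵢ − p₂ᵢ| = 0.29 + 0.00 + 0.29 + 0.00 = 0.58
D = 1 − ½ × 0.58 = 1 − 0.290 = 0.71000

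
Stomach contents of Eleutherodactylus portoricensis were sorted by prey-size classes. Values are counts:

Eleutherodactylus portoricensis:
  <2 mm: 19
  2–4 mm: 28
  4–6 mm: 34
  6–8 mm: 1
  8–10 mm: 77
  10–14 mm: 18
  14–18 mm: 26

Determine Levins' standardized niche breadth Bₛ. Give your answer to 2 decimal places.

Proportions for Eleutherodactylus portoricensis (n=203): 19/203=0.0936, 28/203=0.1379, 34/203=0.1675, 1/203=0.0049, 77/203=0.3793, 18/203=0.0887, 26/203=0.1281
Σpᵢ² = 0.0936² + 0.1379² + 0.1675² + 0.0049² + 0.3793² + 0.0887² + 0.1281² = 0.008761 + 0.019016 + 0.028056 + 0.000024 + 0.143868 + 0.007868 + 0.016410 = 0.224003
B = 1 / 0.224003 = 4.4642
Bₛ = (B − 1)/(n − 1) = (4.4642 − 1)/(7 − 1) = 3.4642/6 = 0.5774

0.58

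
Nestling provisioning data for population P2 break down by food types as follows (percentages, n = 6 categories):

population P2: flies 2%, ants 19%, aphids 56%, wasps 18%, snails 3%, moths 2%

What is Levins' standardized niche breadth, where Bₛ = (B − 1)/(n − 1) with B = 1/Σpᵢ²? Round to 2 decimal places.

Convert percentages to proportions (divide by 100).
Σpᵢ² = 0.02² + 0.19² + 0.56² + 0.18² + 0.03² + 0.02² = 0.0004 + 0.0361 + 0.3136 + 0.0324 + 0.0009 + 0.0004 = 0.3838
B = 1 / 0.3838 = 2.6055
Bₛ = (B − 1)/(n − 1) = (2.6055 − 1)/(6 − 1) = 1.6055/5 = 0.3211

0.32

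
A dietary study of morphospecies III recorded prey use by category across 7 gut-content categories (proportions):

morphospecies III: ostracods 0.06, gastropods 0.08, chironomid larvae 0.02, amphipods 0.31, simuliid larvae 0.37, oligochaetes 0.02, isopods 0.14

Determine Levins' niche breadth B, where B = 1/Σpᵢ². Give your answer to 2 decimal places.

3.80

Σpᵢ² = 0.06² + 0.08² + 0.02² + 0.31² + 0.37² + 0.02² + 0.14² = 0.0036 + 0.0064 + 0.0004 + 0.0961 + 0.1369 + 0.0004 + 0.0196 = 0.2634
B = 1 / 0.2634 = 3.7965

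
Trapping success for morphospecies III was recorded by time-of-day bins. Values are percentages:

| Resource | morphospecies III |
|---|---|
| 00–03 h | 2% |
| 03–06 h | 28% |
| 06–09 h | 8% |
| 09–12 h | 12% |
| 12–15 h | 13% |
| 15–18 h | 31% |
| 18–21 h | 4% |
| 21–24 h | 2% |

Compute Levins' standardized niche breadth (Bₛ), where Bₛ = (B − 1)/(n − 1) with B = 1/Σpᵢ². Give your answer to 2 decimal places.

Convert percentages to proportions (divide by 100).
Σpᵢ² = 0.02² + 0.28² + 0.08² + 0.12² + 0.13² + 0.31² + 0.04² + 0.02² = 0.0004 + 0.0784 + 0.0064 + 0.0144 + 0.0169 + 0.0961 + 0.0016 + 0.0004 = 0.2146
B = 1 / 0.2146 = 4.6598
Bₛ = (B − 1)/(n − 1) = (4.6598 − 1)/(8 − 1) = 3.6598/7 = 0.5228

0.52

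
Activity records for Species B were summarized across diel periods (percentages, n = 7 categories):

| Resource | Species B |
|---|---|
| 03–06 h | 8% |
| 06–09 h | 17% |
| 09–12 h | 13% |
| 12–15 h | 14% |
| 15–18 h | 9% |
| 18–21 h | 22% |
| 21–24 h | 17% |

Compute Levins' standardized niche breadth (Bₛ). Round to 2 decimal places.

Convert percentages to proportions (divide by 100).
Σpᵢ² = 0.08² + 0.17² + 0.13² + 0.14² + 0.09² + 0.22² + 0.17² = 0.0064 + 0.0289 + 0.0169 + 0.0196 + 0.0081 + 0.0484 + 0.0289 = 0.1572
B = 1 / 0.1572 = 6.3613
Bₛ = (B − 1)/(n − 1) = (6.3613 − 1)/(7 − 1) = 5.3613/6 = 0.8936

0.89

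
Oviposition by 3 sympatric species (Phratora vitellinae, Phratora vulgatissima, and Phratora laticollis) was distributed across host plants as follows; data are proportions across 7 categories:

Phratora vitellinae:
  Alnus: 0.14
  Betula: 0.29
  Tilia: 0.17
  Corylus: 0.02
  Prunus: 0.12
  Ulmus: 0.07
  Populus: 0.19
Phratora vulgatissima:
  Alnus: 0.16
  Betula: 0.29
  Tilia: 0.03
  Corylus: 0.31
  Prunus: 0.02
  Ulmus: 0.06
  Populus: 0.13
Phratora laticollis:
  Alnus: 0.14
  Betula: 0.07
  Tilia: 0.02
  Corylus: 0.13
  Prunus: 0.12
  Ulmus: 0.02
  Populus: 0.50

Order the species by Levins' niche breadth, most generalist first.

Σp_viteᵢ² = 0.14² + 0.29² + 0.17² + 0.02² + 0.12² + 0.07² + 0.19² = 0.0196 + 0.0841 + 0.0289 + 0.0004 + 0.0144 + 0.0049 + 0.0361 = 0.1884
B_vite = 1 / 0.1884 = 5.3079
Σp_vulgᵢ² = 0.16² + 0.29² + 0.03² + 0.31² + 0.02² + 0.06² + 0.13² = 0.0256 + 0.0841 + 0.0009 + 0.0961 + 0.0004 + 0.0036 + 0.0169 = 0.2276
B_vulg = 1 / 0.2276 = 4.3937
Σp_latiᵢ² = 0.14² + 0.07² + 0.02² + 0.13² + 0.12² + 0.02² + 0.50² = 0.0196 + 0.0049 + 0.0004 + 0.0169 + 0.0144 + 0.0004 + 0.2500 = 0.3066
B_lati = 1 / 0.3066 = 3.2616
Ranking by B (broadest → narrowest): Phratora vitellinae (5.31) > Phratora vulgatissima (4.39) > Phratora laticollis (3.26)

Phratora vitellinae > Phratora vulgatissima > Phratora laticollis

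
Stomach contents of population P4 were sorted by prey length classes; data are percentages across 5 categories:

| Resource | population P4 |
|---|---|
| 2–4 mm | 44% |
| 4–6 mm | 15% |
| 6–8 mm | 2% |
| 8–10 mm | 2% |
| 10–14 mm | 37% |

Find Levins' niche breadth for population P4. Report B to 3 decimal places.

2.826

Convert percentages to proportions (divide by 100).
Σpᵢ² = 0.44² + 0.15² + 0.02² + 0.02² + 0.37² = 0.1936 + 0.0225 + 0.0004 + 0.0004 + 0.1369 = 0.3538
B = 1 / 0.3538 = 2.82646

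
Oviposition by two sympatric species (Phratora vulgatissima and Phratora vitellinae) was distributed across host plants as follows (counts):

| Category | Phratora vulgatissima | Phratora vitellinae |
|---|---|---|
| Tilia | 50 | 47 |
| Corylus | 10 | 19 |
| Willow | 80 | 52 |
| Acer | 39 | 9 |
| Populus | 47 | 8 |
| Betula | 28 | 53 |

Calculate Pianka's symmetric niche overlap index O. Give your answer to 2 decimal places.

0.85

Proportions for Phratora vulgatissima (n=254): 50/254=0.1969, 10/254=0.0394, 80/254=0.3150, 39/254=0.1535, 47/254=0.1850, 28/254=0.1102
Proportions for Phratora vitellinae (n=188): 47/188=0.2500, 19/188=0.1011, 52/188=0.2766, 9/188=0.0479, 8/188=0.0426, 53/188=0.2819
Σ p₁ᵢp₂ᵢ = 0.049225 + 0.003983 + 0.087129 + 0.007353 + 0.007881 + 0.031065 = 0.186636
Σp_1ᵢ² = 0.1969² + 0.0394² + 0.3150² + 0.1535² + 0.1850² + 0.1102² = 0.038770 + 0.001552 + 0.099225 + 0.023562 + 0.034225 + 0.012144 = 0.209478
Σp_2ᵢ² = 0.2500² + 0.1011² + 0.2766² + 0.0479² + 0.0426² + 0.2819² = 0.062500 + 0.010221 + 0.076508 + 0.002294 + 0.001815 + 0.079468 = 0.232806
O = 0.186636 / √(0.209478 × 0.232806) = 0.186636 / 0.2208342 = 0.8451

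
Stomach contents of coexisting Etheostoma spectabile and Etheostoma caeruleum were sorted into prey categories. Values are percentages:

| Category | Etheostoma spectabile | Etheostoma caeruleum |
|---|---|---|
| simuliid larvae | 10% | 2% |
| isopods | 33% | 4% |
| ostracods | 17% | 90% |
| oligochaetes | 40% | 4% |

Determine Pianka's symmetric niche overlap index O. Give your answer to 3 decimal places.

0.368

Convert percentages to proportions (divide by 100).
Σ p₁ᵢp₂ᵢ = 0.0020 + 0.0132 + 0.1530 + 0.0160 = 0.1842
Σp_1ᵢ² = 0.10² + 0.33² + 0.17² + 0.40² = 0.0100 + 0.1089 + 0.0289 + 0.1600 = 0.3078
Σp_2ᵢ² = 0.02² + 0.04² + 0.90² + 0.04² = 0.0004 + 0.0016 + 0.8100 + 0.0016 = 0.8136
O = 0.1842 / √(0.3078 × 0.8136) = 0.1842 / 0.500426 = 0.36809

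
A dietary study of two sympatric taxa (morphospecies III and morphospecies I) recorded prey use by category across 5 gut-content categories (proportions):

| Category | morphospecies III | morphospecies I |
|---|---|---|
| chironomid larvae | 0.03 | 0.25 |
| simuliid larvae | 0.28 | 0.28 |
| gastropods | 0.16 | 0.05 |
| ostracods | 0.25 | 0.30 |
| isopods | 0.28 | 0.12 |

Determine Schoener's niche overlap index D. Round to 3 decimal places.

Σ|p₁ᵢ − p₂ᵢ| = 0.22 + 0.00 + 0.11 + 0.05 + 0.16 = 0.54
D = 1 − ½ × 0.54 = 1 − 0.270 = 0.73000

0.730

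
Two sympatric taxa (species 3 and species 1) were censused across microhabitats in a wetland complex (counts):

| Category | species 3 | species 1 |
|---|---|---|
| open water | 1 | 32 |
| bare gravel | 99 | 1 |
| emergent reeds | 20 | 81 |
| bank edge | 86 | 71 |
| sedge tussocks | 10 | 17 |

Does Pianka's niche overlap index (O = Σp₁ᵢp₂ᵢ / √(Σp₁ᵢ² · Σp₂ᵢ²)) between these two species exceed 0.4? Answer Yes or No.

Proportions for species 3 (n=216): 1/216=0.0046, 99/216=0.4583, 20/216=0.0926, 86/216=0.3981, 10/216=0.0463
Proportions for species 1 (n=202): 32/202=0.1584, 1/202=0.0050, 81/202=0.4010, 71/202=0.3515, 17/202=0.0842
Σ p₁ᵢp₂ᵢ = 0.000729 + 0.002292 + 0.037133 + 0.139932 + 0.003898 = 0.183984
Σp_1ᵢ² = 0.0046² + 0.4583² + 0.0926² + 0.3981² + 0.0463² = 0.000021 + 0.210039 + 0.008575 + 0.158484 + 0.002144 = 0.379263
Σp_2ᵢ² = 0.1584² + 0.0050² + 0.4010² + 0.3515² + 0.0842² = 0.025091 + 0.000025 + 0.160801 + 0.123552 + 0.007090 = 0.316559
O = 0.183984 / √(0.379263 × 0.316559) = 0.183984 / 0.3464955 = 0.5310
O = 0.5310 > 0.4 → Yes.

Yes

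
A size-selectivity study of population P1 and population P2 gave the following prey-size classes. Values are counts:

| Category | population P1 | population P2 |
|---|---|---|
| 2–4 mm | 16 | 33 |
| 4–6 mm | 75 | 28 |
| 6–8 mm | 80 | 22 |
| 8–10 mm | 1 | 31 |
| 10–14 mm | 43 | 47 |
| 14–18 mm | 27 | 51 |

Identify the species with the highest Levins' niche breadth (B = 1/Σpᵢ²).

Proportions for population P1 (n=242): 16/242=0.0661, 75/242=0.3099, 80/242=0.3306, 1/242=0.0041, 43/242=0.1777, 27/242=0.1116
Proportions for population P2 (n=212): 33/212=0.1557, 28/212=0.1321, 22/212=0.1038, 31/212=0.1462, 47/212=0.2217, 51/212=0.2406
Σp_P1ᵢ² = 0.0661² + 0.3099² + 0.3306² + 0.0041² + 0.1777² + 0.1116² = 0.004369 + 0.096038 + 0.109296 + 0.000017 + 0.031577 + 0.012455 = 0.253752
B_P1 = 1 / 0.253752 = 3.9409
Σp_P2ᵢ² = 0.1557² + 0.1321² + 0.1038² + 0.1462² + 0.2217² + 0.2406² = 0.024242 + 0.017450 + 0.010774 + 0.021374 + 0.049151 + 0.057888 = 0.180879
B_P2 = 1 / 0.180879 = 5.5286
Highest B → broadest niche (most generalist): population P2 (B = 5.53).

population P2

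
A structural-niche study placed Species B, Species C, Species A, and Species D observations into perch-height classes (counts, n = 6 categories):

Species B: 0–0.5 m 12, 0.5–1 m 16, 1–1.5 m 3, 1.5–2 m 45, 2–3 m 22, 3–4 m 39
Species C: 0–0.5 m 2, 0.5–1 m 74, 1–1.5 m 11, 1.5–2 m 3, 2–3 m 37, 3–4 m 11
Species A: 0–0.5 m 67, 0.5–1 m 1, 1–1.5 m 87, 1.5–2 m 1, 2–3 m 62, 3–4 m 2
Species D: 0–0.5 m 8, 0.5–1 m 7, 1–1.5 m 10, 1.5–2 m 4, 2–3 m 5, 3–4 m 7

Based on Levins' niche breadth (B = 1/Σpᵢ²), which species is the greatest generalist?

Proportions for Species B (n=137): 12/137=0.0876, 16/137=0.1168, 3/137=0.0219, 45/137=0.3285, 22/137=0.1606, 39/137=0.2847
Proportions for Species C (n=138): 2/138=0.0145, 74/138=0.5362, 11/138=0.0797, 3/138=0.0217, 37/138=0.2681, 11/138=0.0797
Proportions for Species A (n=220): 67/220=0.3045, 1/220=0.0045, 87/220=0.3955, 1/220=0.0045, 62/220=0.2818, 2/220=0.0091
Proportions for Species D (n=41): 8/41=0.1951, 7/41=0.1707, 10/41=0.2439, 4/41=0.0976, 5/41=0.1220, 7/41=0.1707
Σp_Bᵢ² = 0.0876² + 0.1168² + 0.0219² + 0.3285² + 0.1606² + 0.2847² = 0.007674 + 0.013642 + 0.000480 + 0.107912 + 0.025792 + 0.081054 = 0.236554
B_B = 1 / 0.236554 = 4.2274
Σp_Cᵢ² = 0.0145² + 0.5362² + 0.0797² + 0.0217² + 0.2681² + 0.0797² = 0.000210 + 0.287510 + 0.006352 + 0.000471 + 0.071878 + 0.006352 = 0.372773
B_C = 1 / 0.372773 = 2.6826
Σp_Aᵢ² = 0.3045² + 0.0045² + 0.3955² + 0.0045² + 0.2818² + 0.0091² = 0.092720 + 0.000020 + 0.156420 + 0.000020 + 0.079411 + 0.000083 = 0.328674
B_A = 1 / 0.328674 = 3.0425
Σp_Dᵢ² = 0.1951² + 0.1707² + 0.2439² + 0.0976² + 0.1220² + 0.1707² = 0.038064 + 0.029138 + 0.059487 + 0.009526 + 0.014884 + 0.029138 = 0.180237
B_D = 1 / 0.180237 = 5.5483
Highest B → broadest niche (most generalist): Species D (B = 5.55).

Species D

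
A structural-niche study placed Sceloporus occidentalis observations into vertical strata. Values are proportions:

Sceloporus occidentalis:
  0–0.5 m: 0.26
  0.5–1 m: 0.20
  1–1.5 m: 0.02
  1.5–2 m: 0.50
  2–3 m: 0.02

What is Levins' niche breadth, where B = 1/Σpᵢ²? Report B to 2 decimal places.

2.79

Σpᵢ² = 0.26² + 0.20² + 0.02² + 0.50² + 0.02² = 0.0676 + 0.0400 + 0.0004 + 0.2500 + 0.0004 = 0.3584
B = 1 / 0.3584 = 2.7902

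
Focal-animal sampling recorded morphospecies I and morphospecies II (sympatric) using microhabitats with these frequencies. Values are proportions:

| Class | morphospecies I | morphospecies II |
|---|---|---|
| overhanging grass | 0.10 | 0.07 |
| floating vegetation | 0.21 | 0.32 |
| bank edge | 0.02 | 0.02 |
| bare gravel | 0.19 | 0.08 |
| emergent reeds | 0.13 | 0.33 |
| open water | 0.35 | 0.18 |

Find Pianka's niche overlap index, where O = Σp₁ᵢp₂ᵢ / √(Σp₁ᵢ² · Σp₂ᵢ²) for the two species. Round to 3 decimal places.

Σ p₁ᵢp₂ᵢ = 0.0070 + 0.0672 + 0.0004 + 0.0152 + 0.0429 + 0.0630 = 0.1957
Σp_1ᵢ² = 0.10² + 0.21² + 0.02² + 0.19² + 0.13² + 0.35² = 0.0100 + 0.0441 + 0.0004 + 0.0361 + 0.0169 + 0.1225 = 0.2300
Σp_2ᵢ² = 0.07² + 0.32² + 0.02² + 0.08² + 0.33² + 0.18² = 0.0049 + 0.1024 + 0.0004 + 0.0064 + 0.1089 + 0.0324 = 0.2554
O = 0.1957 / √(0.2300 × 0.2554) = 0.1957 / 0.242367 = 0.80745

0.807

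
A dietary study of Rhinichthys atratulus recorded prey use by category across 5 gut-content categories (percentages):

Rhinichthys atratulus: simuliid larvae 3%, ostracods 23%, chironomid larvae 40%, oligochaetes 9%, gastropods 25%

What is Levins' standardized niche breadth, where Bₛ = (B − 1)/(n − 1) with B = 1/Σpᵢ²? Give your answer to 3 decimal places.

Convert percentages to proportions (divide by 100).
Σpᵢ² = 0.03² + 0.23² + 0.40² + 0.09² + 0.25² = 0.0009 + 0.0529 + 0.1600 + 0.0081 + 0.0625 = 0.2844
B = 1 / 0.2844 = 3.51617
Bₛ = (B − 1)/(n − 1) = (3.51617 − 1)/(5 − 1) = 2.51617/4 = 0.62904

0.629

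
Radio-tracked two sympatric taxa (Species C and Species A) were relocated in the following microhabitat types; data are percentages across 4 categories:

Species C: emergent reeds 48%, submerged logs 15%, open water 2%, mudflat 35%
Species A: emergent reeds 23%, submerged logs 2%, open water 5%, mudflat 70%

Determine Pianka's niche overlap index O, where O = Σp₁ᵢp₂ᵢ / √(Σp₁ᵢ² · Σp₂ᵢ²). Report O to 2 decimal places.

0.79

Convert percentages to proportions (divide by 100).
Σ p₁ᵢp₂ᵢ = 0.1104 + 0.0030 + 0.0010 + 0.2450 = 0.3594
Σp_1ᵢ² = 0.48² + 0.15² + 0.02² + 0.35² = 0.2304 + 0.0225 + 0.0004 + 0.1225 = 0.3758
Σp_2ᵢ² = 0.23² + 0.02² + 0.05² + 0.70² = 0.0529 + 0.0004 + 0.0025 + 0.4900 = 0.5458
O = 0.3594 / √(0.3758 × 0.5458) = 0.3594 / 0.45289 = 0.7936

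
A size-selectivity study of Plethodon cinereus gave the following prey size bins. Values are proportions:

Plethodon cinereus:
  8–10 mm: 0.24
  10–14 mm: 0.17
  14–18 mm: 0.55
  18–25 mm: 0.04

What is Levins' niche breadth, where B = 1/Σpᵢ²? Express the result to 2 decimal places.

Σpᵢ² = 0.24² + 0.17² + 0.55² + 0.04² = 0.0576 + 0.0289 + 0.3025 + 0.0016 = 0.3906
B = 1 / 0.3906 = 2.5602

2.56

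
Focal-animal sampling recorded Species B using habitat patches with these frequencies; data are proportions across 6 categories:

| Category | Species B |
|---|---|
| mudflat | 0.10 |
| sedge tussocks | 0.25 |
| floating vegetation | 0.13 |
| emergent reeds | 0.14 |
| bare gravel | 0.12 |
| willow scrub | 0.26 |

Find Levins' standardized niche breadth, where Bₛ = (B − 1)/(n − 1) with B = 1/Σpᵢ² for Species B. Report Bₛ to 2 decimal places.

0.85

Σpᵢ² = 0.10² + 0.25² + 0.13² + 0.14² + 0.12² + 0.26² = 0.0100 + 0.0625 + 0.0169 + 0.0196 + 0.0144 + 0.0676 = 0.1910
B = 1 / 0.1910 = 5.2356
Bₛ = (B − 1)/(n − 1) = (5.2356 − 1)/(6 − 1) = 4.2356/5 = 0.8471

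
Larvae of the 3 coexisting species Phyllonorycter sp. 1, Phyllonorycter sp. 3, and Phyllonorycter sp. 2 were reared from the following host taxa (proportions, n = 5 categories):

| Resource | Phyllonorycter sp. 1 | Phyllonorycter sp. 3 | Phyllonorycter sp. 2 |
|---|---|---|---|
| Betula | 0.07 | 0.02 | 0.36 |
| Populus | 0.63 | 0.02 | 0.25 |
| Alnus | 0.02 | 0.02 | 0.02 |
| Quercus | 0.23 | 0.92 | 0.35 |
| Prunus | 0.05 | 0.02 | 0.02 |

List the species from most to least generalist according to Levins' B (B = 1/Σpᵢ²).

Σp_1ᵢ² = 0.07² + 0.63² + 0.02² + 0.23² + 0.05² = 0.0049 + 0.3969 + 0.0004 + 0.0529 + 0.0025 = 0.4576
B_1 = 1 / 0.4576 = 2.1853
Σp_3ᵢ² = 0.02² + 0.02² + 0.02² + 0.92² + 0.02² = 0.0004 + 0.0004 + 0.0004 + 0.8464 + 0.0004 = 0.8480
B_3 = 1 / 0.8480 = 1.1792
Σp_2ᵢ² = 0.36² + 0.25² + 0.02² + 0.35² + 0.02² = 0.1296 + 0.0625 + 0.0004 + 0.1225 + 0.0004 = 0.3154
B_2 = 1 / 0.3154 = 3.1706
Ranking by B (broadest → narrowest): Phyllonorycter sp. 2 (3.17) > Phyllonorycter sp. 1 (2.19) > Phyllonorycter sp. 3 (1.18)

Phyllonorycter sp. 2 > Phyllonorycter sp. 1 > Phyllonorycter sp. 3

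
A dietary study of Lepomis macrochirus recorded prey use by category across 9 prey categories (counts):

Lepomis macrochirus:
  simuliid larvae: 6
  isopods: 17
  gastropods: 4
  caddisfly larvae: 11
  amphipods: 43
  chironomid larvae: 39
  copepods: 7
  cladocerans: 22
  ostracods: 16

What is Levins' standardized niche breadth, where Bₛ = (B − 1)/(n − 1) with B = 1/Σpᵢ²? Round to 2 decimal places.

0.61

Proportions for Lepomis macrochirus (n=165): 6/165=0.0364, 17/165=0.1030, 4/165=0.0242, 11/165=0.0667, 43/165=0.2606, 39/165=0.2364, 7/165=0.0424, 22/165=0.1333, 16/165=0.0970
Σpᵢ² = 0.0364² + 0.1030² + 0.0242² + 0.0667² + 0.2606² + 0.2364² + 0.0424² + 0.1333² + 0.0970² = 0.001325 + 0.010609 + 0.000586 + 0.004449 + 0.067912 + 0.055885 + 0.001798 + 0.017769 + 0.009409 = 0.169742
B = 1 / 0.169742 = 5.8913
Bₛ = (B − 1)/(n − 1) = (5.8913 − 1)/(9 − 1) = 4.8913/8 = 0.6114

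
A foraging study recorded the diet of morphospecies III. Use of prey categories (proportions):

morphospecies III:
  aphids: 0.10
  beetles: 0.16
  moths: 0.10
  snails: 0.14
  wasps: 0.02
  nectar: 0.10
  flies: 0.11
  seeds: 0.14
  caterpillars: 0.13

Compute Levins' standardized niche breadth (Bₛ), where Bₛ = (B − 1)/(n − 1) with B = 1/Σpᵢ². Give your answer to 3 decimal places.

0.881

Σpᵢ² = 0.10² + 0.16² + 0.10² + 0.14² + 0.02² + 0.10² + 0.11² + 0.14² + 0.13² = 0.0100 + 0.0256 + 0.0100 + 0.0196 + 0.0004 + 0.0100 + 0.0121 + 0.0196 + 0.0169 = 0.1242
B = 1 / 0.1242 = 8.05153
Bₛ = (B − 1)/(n − 1) = (8.05153 − 1)/(9 − 1) = 7.05153/8 = 0.88144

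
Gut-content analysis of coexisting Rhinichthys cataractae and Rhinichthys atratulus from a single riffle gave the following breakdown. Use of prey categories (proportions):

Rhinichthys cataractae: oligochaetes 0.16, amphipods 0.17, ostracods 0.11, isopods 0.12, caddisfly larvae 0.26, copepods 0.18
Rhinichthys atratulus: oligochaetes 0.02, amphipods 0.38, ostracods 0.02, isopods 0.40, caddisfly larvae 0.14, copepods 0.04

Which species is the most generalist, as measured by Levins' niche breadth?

Σp_cataᵢ² = 0.16² + 0.17² + 0.11² + 0.12² + 0.26² + 0.18² = 0.0256 + 0.0289 + 0.0121 + 0.0144 + 0.0676 + 0.0324 = 0.1810
B_cata = 1 / 0.1810 = 5.5249
Σp_atraᵢ² = 0.02² + 0.38² + 0.02² + 0.40² + 0.14² + 0.04² = 0.0004 + 0.1444 + 0.0004 + 0.1600 + 0.0196 + 0.0016 = 0.3264
B_atra = 1 / 0.3264 = 3.0637
Highest B → broadest niche (most generalist): Rhinichthys cataractae (B = 5.52).

Rhinichthys cataractae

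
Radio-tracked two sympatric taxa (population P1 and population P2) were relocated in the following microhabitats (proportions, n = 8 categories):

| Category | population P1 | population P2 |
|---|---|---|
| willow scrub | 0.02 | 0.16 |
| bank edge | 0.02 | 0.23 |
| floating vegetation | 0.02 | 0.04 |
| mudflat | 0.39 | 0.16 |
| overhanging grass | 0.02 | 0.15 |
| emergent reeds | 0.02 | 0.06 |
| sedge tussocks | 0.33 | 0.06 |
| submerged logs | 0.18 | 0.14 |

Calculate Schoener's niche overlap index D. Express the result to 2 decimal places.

0.46

Σ|p₁ᵢ − p₂ᵢ| = 0.14 + 0.21 + 0.02 + 0.23 + 0.13 + 0.04 + 0.27 + 0.04 = 1.08
D = 1 − ½ × 1.08 = 1 − 0.540 = 0.4600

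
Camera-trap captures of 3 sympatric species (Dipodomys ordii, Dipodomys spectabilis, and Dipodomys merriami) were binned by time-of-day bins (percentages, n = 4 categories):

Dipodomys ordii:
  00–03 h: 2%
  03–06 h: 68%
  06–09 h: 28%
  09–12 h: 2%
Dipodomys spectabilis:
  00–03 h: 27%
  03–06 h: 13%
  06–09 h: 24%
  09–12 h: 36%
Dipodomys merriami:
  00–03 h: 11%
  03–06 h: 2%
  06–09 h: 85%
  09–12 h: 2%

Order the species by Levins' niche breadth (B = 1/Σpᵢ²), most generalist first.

Dipodomys spectabilis > Dipodomys ordii > Dipodomys merriami

Convert percentages to proportions (divide by 100).
Σp_ordiᵢ² = 0.02² + 0.68² + 0.28² + 0.02² = 0.0004 + 0.4624 + 0.0784 + 0.0004 = 0.5416
B_ordi = 1 / 0.5416 = 1.8464
Σp_specᵢ² = 0.27² + 0.13² + 0.24² + 0.36² = 0.0729 + 0.0169 + 0.0576 + 0.1296 = 0.2770
B_spec = 1 / 0.2770 = 3.6101
Σp_merrᵢ² = 0.11² + 0.02² + 0.85² + 0.02² = 0.0121 + 0.0004 + 0.7225 + 0.0004 = 0.7354
B_merr = 1 / 0.7354 = 1.3598
Ranking by B (broadest → narrowest): Dipodomys spectabilis (3.61) > Dipodomys ordii (1.85) > Dipodomys merriami (1.36)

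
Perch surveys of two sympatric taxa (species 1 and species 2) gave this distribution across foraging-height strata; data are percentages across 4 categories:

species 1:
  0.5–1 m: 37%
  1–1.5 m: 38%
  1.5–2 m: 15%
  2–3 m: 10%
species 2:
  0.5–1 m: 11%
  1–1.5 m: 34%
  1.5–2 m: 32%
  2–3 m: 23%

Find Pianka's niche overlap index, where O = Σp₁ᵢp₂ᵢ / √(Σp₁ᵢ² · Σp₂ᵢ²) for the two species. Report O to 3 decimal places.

Convert percentages to proportions (divide by 100).
Σ p₁ᵢp₂ᵢ = 0.0407 + 0.1292 + 0.0480 + 0.0230 = 0.2409
Σp_1ᵢ² = 0.37² + 0.38² + 0.15² + 0.10² = 0.1369 + 0.1444 + 0.0225 + 0.0100 = 0.3138
Σp_2ᵢ² = 0.11² + 0.34² + 0.32² + 0.23² = 0.0121 + 0.1156 + 0.1024 + 0.0529 = 0.2830
O = 0.2409 / √(0.3138 × 0.2830) = 0.2409 / 0.298002 = 0.80838

0.808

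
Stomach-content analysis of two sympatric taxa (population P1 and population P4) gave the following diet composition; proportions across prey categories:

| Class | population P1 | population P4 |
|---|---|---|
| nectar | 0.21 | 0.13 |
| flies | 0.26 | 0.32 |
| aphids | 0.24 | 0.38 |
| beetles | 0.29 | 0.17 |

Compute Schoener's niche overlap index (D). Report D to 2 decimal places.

0.80

Σ|p₁ᵢ − p₂ᵢ| = 0.08 + 0.06 + 0.14 + 0.12 = 0.40
D = 1 − ½ × 0.40 = 1 − 0.200 = 0.8000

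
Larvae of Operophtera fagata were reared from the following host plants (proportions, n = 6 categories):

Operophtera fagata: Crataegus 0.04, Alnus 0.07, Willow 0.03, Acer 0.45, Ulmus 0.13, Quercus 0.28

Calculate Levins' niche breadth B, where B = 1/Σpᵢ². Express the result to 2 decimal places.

3.28

Σpᵢ² = 0.04² + 0.07² + 0.03² + 0.45² + 0.13² + 0.28² = 0.0016 + 0.0049 + 0.0009 + 0.2025 + 0.0169 + 0.0784 = 0.3052
B = 1 / 0.3052 = 3.2765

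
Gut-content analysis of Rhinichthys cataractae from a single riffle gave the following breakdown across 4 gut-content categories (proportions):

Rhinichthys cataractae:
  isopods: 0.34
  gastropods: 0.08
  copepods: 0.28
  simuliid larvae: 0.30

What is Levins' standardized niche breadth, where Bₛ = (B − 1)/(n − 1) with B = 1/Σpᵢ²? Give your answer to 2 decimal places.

Σpᵢ² = 0.34² + 0.08² + 0.28² + 0.30² = 0.1156 + 0.0064 + 0.0784 + 0.0900 = 0.2904
B = 1 / 0.2904 = 3.4435
Bₛ = (B − 1)/(n − 1) = (3.4435 − 1)/(4 − 1) = 2.4435/3 = 0.8145

0.81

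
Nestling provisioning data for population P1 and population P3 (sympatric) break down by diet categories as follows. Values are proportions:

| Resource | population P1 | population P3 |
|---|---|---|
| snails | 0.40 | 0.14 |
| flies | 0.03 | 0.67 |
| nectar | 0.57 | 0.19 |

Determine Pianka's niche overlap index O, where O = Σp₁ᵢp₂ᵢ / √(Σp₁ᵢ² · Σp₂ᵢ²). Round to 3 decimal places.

0.372

Σ p₁ᵢp₂ᵢ = 0.0560 + 0.0201 + 0.1083 = 0.1844
Σp_1ᵢ² = 0.40² + 0.03² + 0.57² = 0.1600 + 0.0009 + 0.3249 = 0.4858
Σp_2ᵢ² = 0.14² + 0.67² + 0.19² = 0.0196 + 0.4489 + 0.0361 = 0.5046
O = 0.1844 / √(0.4858 × 0.5046) = 0.1844 / 0.495111 = 0.37244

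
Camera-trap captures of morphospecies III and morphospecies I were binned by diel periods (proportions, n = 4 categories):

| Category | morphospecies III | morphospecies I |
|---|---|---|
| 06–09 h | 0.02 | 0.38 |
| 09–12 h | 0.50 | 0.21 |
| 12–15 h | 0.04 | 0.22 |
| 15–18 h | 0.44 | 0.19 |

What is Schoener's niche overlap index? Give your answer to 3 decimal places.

0.460

Σ|p₁ᵢ − p₂ᵢ| = 0.36 + 0.29 + 0.18 + 0.25 = 1.08
D = 1 − ½ × 1.08 = 1 − 0.540 = 0.46000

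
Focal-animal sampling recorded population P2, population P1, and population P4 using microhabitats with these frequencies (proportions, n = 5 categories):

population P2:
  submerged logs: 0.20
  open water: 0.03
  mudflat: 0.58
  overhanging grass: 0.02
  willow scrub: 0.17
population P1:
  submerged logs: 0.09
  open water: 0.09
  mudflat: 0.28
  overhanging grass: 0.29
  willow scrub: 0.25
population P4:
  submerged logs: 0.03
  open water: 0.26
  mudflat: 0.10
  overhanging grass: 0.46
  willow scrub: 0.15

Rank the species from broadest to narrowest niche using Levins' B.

population P1 > population P4 > population P2

Σp_P2ᵢ² = 0.20² + 0.03² + 0.58² + 0.02² + 0.17² = 0.0400 + 0.0009 + 0.3364 + 0.0004 + 0.0289 = 0.4066
B_P2 = 1 / 0.4066 = 2.4594
Σp_P1ᵢ² = 0.09² + 0.09² + 0.28² + 0.29² + 0.25² = 0.0081 + 0.0081 + 0.0784 + 0.0841 + 0.0625 = 0.2412
B_P1 = 1 / 0.2412 = 4.1459
Σp_P4ᵢ² = 0.03² + 0.26² + 0.10² + 0.46² + 0.15² = 0.0009 + 0.0676 + 0.0100 + 0.2116 + 0.0225 = 0.3126
B_P4 = 1 / 0.3126 = 3.1990
Ranking by B (broadest → narrowest): population P1 (4.15) > population P4 (3.20) > population P2 (2.46)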